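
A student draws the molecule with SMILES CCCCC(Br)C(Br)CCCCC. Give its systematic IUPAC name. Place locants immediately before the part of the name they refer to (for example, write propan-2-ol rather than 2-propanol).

5,6-dibromoundecane

The longest carbon chain is 11 atoms: the parent is undecane.
Choose the numbering such that the substituent locant set {5,6} is lower than {6,7} at the first point of difference.
This places bromo groups at C-5 and C-6.
Assembling the pieces gives 5,6-dibromoundecane.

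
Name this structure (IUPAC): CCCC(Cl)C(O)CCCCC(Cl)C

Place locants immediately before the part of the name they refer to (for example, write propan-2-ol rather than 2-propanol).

4,10-dichloroundecan-5-ol

The longest carbon chain that includes the –OH group has 11 carbons, so the parent hydride is undecane.
The principal characteristic group is an alcohol (–OH), named with the suffix -ol.
Number the chain so that numbering from this end puts the hydroxyl group at C-5 rather than C-7.
That gives the hydroxyl at C-5; chloro groups at C-4 and C-10.
Putting it together: 4,10-dichloroundecan-5-ol.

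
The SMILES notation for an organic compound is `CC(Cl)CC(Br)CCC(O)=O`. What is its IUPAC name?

Counting along the main chain through the –COOH group gives 7 carbons: the parent is heptane.
The principal characteristic group is a carboxylic acid (terminal –COOH), named with the suffix -oic acid.
The numbering direction is chosen so that the carboxylic acid carbon is C-1 by definition.
With this numbering: a bromo group at C-4; a chloro group at C-6.
The substituents are ordered alphabetically, ignoring any di-/tri- multipliers.
The name is 4-bromo-6-chloroheptanoic acid.

4-bromo-6-chloroheptanoic acid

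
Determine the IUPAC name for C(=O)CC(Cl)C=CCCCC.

The longest carbon chain that includes the –CHO group and the multiple bond has 9 carbons, so the parent hydride is nonane.
An aldehyde (terminal –CHO) is the principal characteristic group, giving the suffix -al.
The chain contains a C=C double bond, so the unsaturation ending is -ene.
The numbering direction is chosen so that the aldehyde carbon is C-1 by definition.
With this numbering: the double bond between C-4 and C-5; a chloro group at C-3.
Putting it together: 3-chloronon-4-enal.

3-chloronon-4-enal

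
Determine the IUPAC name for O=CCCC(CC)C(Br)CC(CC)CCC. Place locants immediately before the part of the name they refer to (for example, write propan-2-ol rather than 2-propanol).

The longest carbon chain that includes the –CHO group has 10 carbons, so the parent hydride is decane.
The highest-priority functional group is an aldehyde (terminal –CHO), so the name ends in -al.
Choose the numbering such that the aldehyde carbon is C-1 by definition.
This places a bromo group at C-5; ethyl groups at C-4 and C-7.
The substituents are ordered alphabetically, ignoring any di-/tri- multipliers.
Assembling the pieces gives 5-bromo-4,7-diethyldecanal.

5-bromo-4,7-diethyldecanal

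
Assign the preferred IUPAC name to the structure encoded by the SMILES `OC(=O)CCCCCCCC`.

nonanoic acid

The longest chain bearing the –COOH group is 9 carbons long (nonane).
The highest-priority functional group is a carboxylic acid (terminal –COOH), so the name ends in -oic acid.
Number the chain so that the carboxylic acid carbon is C-1 by definition.
Putting it together: nonanoic acid.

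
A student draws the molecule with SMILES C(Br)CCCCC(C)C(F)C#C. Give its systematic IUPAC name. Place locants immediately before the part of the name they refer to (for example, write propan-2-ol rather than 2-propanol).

The longest carbon chain that includes the multiple bond has 9 carbons, so the parent hydride is nonane.
The chain contains a C≡C triple bond, so the unsaturation ending is -yne.
The numbering direction is chosen so that numbering from this end puts the triple bond at C-1 rather than C-8.
That gives the triple bond between C-1 and C-2; a bromo group at C-9; a fluoro group at C-3; a methyl group at C-4.
The substituents are ordered alphabetically, ignoring any di-/tri- multipliers.
Putting it together: 9-bromo-3-fluoro-4-methylnon-1-yne.

9-bromo-3-fluoro-4-methylnon-1-yne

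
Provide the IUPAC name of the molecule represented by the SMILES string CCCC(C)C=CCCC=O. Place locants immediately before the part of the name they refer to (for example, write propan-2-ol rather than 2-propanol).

Counting along the main chain through the –CHO group and the multiple bond gives 9 carbons: the parent is nonane.
The principal characteristic group is an aldehyde (terminal –CHO), named with the suffix -al.
The chain contains a C=C double bond, so the unsaturation ending is -ene.
Number the chain so that the aldehyde carbon is C-1 by definition.
With this numbering: the double bond between C-4 and C-5; a methyl group at C-6.
Assembling the pieces gives 6-methylnon-4-enal.

6-methylnon-4-enal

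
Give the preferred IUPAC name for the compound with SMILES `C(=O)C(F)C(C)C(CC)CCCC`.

4-ethyl-2-fluoro-3-methyloctanal

The longest chain bearing the –CHO group is 8 carbons long (octane).
The highest-priority functional group is an aldehyde (terminal –CHO), so the name ends in -al.
The numbering direction is chosen so that the aldehyde carbon is C-1 by definition.
This places an ethyl group at C-4; a fluoro group at C-2; a methyl group at C-3.
Prefixes are listed alphabetically: ethyl, fluoro, methyl.
The name is 4-ethyl-2-fluoro-3-methyloctanal.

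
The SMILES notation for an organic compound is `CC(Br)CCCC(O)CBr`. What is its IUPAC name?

Counting along the main chain through the –OH group gives 7 carbons: the parent is heptane.
An alcohol (–OH) is the principal characteristic group, giving the suffix -ol.
The numbering direction is chosen so that numbering from this end puts the hydroxyl group at C-2 rather than C-6.
That gives the hydroxyl at C-2; bromo groups at C-1 and C-6.
Assembling the pieces gives 1,6-dibromoheptan-2-ol.

1,6-dibromoheptan-2-ol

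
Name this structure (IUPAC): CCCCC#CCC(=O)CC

dec-5-yn-3-one

Counting along the main chain through the carbonyl and the multiple bond gives 10 carbons: the parent is decane.
The principal characteristic group is a ketone (C=O on an internal carbon), named with the suffix -one.
There is one C≡C triple bond, indicated by the ending -yne.
Number the chain so that numbering from this end puts the carbonyl group at C-3 rather than C-8.
That gives the carbonyl at C-3; the triple bond between C-5 and C-6.
The name is dec-5-yn-3-one.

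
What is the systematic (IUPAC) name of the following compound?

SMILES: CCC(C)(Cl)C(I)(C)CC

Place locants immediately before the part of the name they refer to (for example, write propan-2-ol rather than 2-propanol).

The longest carbon chain is 6 atoms: the parent is hexane.
Choose the numbering such that the locant sets are identical either way, so the alphabetically earlier chloro substituent takes the lower locant (3 rather than 4).
With this numbering: a chloro group at C-3; an iodo group at C-4; methyl groups at C-3 and C-4.
The substituents are ordered alphabetically, ignoring any di-/tri- multipliers.
The name is 3-chloro-4-iodo-3,4-dimethylhexane.

3-chloro-4-iodo-3,4-dimethylhexane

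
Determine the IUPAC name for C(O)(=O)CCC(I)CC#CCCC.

The longest carbon chain that includes the –COOH group and the multiple bond has 10 carbons, so the parent hydride is decane.
The principal characteristic group is a carboxylic acid (terminal –COOH), named with the suffix -oic acid.
The chain contains a C≡C triple bond, so the unsaturation ending is -yne.
Choose the numbering such that the carboxylic acid carbon is C-1 by definition.
With this numbering: the triple bond between C-6 and C-7; an iodo group at C-4.
Assembling the pieces gives 4-iododec-6-ynoic acid.

4-iododec-6-ynoic acid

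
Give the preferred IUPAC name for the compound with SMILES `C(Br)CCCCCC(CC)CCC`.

1-bromo-7-ethyldecane

The longest continuous carbon chain has 10 atoms, so the parent hydride is decane.
Choose the numbering such that the substituent locant set {1,7} is lower than {4,10} at the first point of difference.
This places a bromo group at C-1; an ethyl group at C-7.
The substituents are ordered alphabetically, ignoring any di-/tri- multipliers.
Assembling the pieces gives 1-bromo-7-ethyldecane.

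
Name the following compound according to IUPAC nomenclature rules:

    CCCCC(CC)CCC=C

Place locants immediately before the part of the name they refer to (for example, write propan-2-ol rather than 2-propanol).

5-ethylnon-1-ene

The longest chain bearing the multiple bond is 9 carbons long (nonane).
The chain contains a C=C double bond, so the unsaturation ending is -ene.
The numbering direction is chosen so that numbering from this end puts the double bond at C-1 rather than C-8.
This places the double bond between C-1 and C-2; an ethyl group at C-5.
Assembling the pieces gives 5-ethylnon-1-ene.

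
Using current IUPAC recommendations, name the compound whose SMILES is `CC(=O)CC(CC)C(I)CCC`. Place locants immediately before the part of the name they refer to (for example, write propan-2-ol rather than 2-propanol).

4-ethyl-5-iodooctan-2-one

Counting along the main chain through the carbonyl gives 8 carbons: the parent is octane.
A ketone (C=O on an internal carbon) is the principal characteristic group, giving the suffix -one.
Choose the numbering such that numbering from this end puts the carbonyl group at C-2 rather than C-7.
This places the carbonyl at C-2; an ethyl group at C-4; an iodo group at C-5.
Prefixes are listed alphabetically: ethyl, iodo.
Putting it together: 4-ethyl-5-iodooctan-2-one.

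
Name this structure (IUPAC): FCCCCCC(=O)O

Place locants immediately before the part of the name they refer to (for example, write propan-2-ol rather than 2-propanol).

6-fluorohexanoic acid

The longest carbon chain that includes the –COOH group has 6 carbons, so the parent hydride is hexane.
A carboxylic acid (terminal –COOH) is the principal characteristic group, giving the suffix -oic acid.
Number the chain so that the carboxylic acid carbon is C-1 by definition.
With this numbering: a fluoro group at C-6.
Putting it together: 6-fluorohexanoic acid.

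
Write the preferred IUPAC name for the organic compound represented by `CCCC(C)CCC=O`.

The longest chain bearing the –CHO group is 7 carbons long (heptane).
The principal characteristic group is an aldehyde (terminal –CHO), named with the suffix -al.
The numbering direction is chosen so that the aldehyde carbon is C-1 by definition.
With this numbering: a methyl group at C-4.
Putting it together: 4-methylheptanal.

4-methylheptanal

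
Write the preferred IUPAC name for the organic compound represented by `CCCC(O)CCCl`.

1-chlorohexan-3-ol

Counting along the main chain through the –OH group gives 6 carbons: the parent is hexane.
The highest-priority functional group is an alcohol (–OH), so the name ends in -ol.
Choose the numbering such that numbering from this end puts the hydroxyl group at C-3 rather than C-4.
This places the hydroxyl at C-3; a chloro group at C-1.
Putting it together: 1-chlorohexan-3-ol.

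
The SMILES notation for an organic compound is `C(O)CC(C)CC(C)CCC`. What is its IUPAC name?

Counting along the main chain through the –OH group gives 8 carbons: the parent is octane.
The principal characteristic group is an alcohol (–OH), named with the suffix -ol.
The numbering direction is chosen so that numbering from this end puts the hydroxyl group at C-1 rather than C-8.
This places the hydroxyl at C-1; methyl groups at C-3 and C-5.
Assembling the pieces gives 3,5-dimethyloctan-1-ol.

3,5-dimethyloctan-1-ol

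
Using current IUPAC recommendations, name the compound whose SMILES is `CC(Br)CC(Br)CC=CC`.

5,7-dibromooct-2-ene

The longest carbon chain that includes the multiple bond has 8 carbons, so the parent hydride is octane.
A C=C double bond in the chain gives the infix -ene-.
Choose the numbering such that numbering from this end puts the double bond at C-2 rather than C-6.
This places the double bond between C-2 and C-3; bromo groups at C-5 and C-7.
Putting it together: 5,7-dibromooct-2-ene.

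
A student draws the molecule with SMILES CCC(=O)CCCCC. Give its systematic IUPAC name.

octan-3-one

Counting along the main chain through the carbonyl gives 8 carbons: the parent is octane.
The highest-priority functional group is a ketone (C=O on an internal carbon), so the name ends in -one.
Number the chain so that numbering from this end puts the carbonyl group at C-3 rather than C-6.
This places the carbonyl at C-3.
Assembling the pieces gives octan-3-one.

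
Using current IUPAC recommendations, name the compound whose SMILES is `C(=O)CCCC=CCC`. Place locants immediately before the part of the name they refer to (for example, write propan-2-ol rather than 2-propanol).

Counting along the main chain through the –CHO group and the multiple bond gives 8 carbons: the parent is octane.
The principal characteristic group is an aldehyde (terminal –CHO), named with the suffix -al.
There is one C=C double bond, indicated by the ending -ene.
Choose the numbering such that the aldehyde carbon is C-1 by definition.
That gives the double bond between C-5 and C-6.
Putting it together: oct-5-enal.

oct-5-enal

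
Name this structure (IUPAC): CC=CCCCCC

oct-2-ene

The longest chain bearing the multiple bond is 8 carbons long (octane).
The chain contains a C=C double bond, so the unsaturation ending is -ene.
Number the chain so that numbering from this end puts the double bond at C-2 rather than C-6.
This places the double bond between C-2 and C-3.
Putting it together: oct-2-ene.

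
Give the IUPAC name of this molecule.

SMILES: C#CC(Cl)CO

The longest chain bearing the –OH group and the multiple bond is 4 carbons long (butane).
An alcohol (–OH) is the principal characteristic group, giving the suffix -ol.
There is one C≡C triple bond, indicated by the ending -yne.
The numbering direction is chosen so that numbering from this end puts the hydroxyl group at C-1 rather than C-4.
That gives the hydroxyl at C-1; the triple bond between C-3 and C-4; a chloro group at C-2.
The name is 2-chlorobut-3-yn-1-ol.

2-chlorobut-3-yn-1-ol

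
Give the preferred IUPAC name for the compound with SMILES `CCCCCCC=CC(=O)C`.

Counting along the main chain through the carbonyl and the multiple bond gives 10 carbons: the parent is decane.
The principal characteristic group is a ketone (C=O on an internal carbon), named with the suffix -one.
The chain contains a C=C double bond, so the unsaturation ending is -ene.
The numbering direction is chosen so that numbering from this end puts the carbonyl group at C-2 rather than C-9.
This places the carbonyl at C-2; the double bond between C-3 and C-4.
Assembling the pieces gives dec-3-en-2-one.

dec-3-en-2-one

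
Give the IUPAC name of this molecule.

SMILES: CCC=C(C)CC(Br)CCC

6-bromo-4-methylnon-3-ene

The longest chain bearing the multiple bond is 9 carbons long (nonane).
The chain contains a C=C double bond, so the unsaturation ending is -ene.
The numbering direction is chosen so that numbering from this end puts the double bond at C-3 rather than C-6.
This places the double bond between C-3 and C-4; a bromo group at C-6; a methyl group at C-4.
Prefixes are listed alphabetically: bromo, methyl.
The name is 6-bromo-4-methylnon-3-ene.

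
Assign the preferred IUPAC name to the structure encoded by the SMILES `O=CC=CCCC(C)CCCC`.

6-methyldec-2-enal

The longest carbon chain that includes the –CHO group and the multiple bond has 10 carbons, so the parent hydride is decane.
An aldehyde (terminal –CHO) is the principal characteristic group, giving the suffix -al.
The chain contains a C=C double bond, so the unsaturation ending is -ene.
Number the chain so that the aldehyde carbon is C-1 by definition.
This places the double bond between C-2 and C-3; a methyl group at C-6.
Putting it together: 6-methyldec-2-enal.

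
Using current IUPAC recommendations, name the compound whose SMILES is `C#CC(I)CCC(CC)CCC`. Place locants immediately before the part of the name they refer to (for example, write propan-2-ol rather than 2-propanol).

6-ethyl-3-iodonon-1-yne

The longest carbon chain that includes the multiple bond has 9 carbons, so the parent hydride is nonane.
A C≡C triple bond in the chain gives the infix -yne-.
The numbering direction is chosen so that numbering from this end puts the triple bond at C-1 rather than C-8.
This places the triple bond between C-1 and C-2; an ethyl group at C-6; an iodo group at C-3.
Substituent prefixes are cited in alphabetical order (multiplying prefixes like di-/tri- are ignored for ordering).
The name is 6-ethyl-3-iodonon-1-yne.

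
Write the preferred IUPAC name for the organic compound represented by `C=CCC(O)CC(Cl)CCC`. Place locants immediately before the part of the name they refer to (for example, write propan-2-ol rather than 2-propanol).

Counting along the main chain through the –OH group and the multiple bond gives 9 carbons: the parent is nonane.
The principal characteristic group is an alcohol (–OH), named with the suffix -ol.
There is one C=C double bond, indicated by the ending -ene.
The numbering direction is chosen so that numbering from this end puts the hydroxyl group at C-4 rather than C-6.
With this numbering: the hydroxyl at C-4; the double bond between C-1 and C-2; a chloro group at C-6.
Assembling the pieces gives 6-chloronon-1-en-4-ol.

6-chloronon-1-en-4-ol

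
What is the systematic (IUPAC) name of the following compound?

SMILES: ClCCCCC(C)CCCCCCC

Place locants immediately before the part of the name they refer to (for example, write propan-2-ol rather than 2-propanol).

1-chloro-5-methyldodecane

The longest carbon chain is 12 atoms: the parent is dodecane.
Number the chain so that the substituent locant set {1,5} is lower than {8,12} at the first point of difference.
With this numbering: a chloro group at C-1; a methyl group at C-5.
Prefixes are listed alphabetically: chloro, methyl.
Putting it together: 1-chloro-5-methyldodecane.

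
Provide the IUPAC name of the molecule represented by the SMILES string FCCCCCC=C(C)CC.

The longest chain bearing the multiple bond is 9 carbons long (nonane).
The chain contains a C=C double bond, so the unsaturation ending is -ene.
Number the chain so that numbering from this end puts the double bond at C-3 rather than C-6.
That gives the double bond between C-3 and C-4; a fluoro group at C-9; a methyl group at C-3.
Prefixes are listed alphabetically: fluoro, methyl.
Assembling the pieces gives 9-fluoro-3-methylnon-3-ene.

9-fluoro-3-methylnon-3-ene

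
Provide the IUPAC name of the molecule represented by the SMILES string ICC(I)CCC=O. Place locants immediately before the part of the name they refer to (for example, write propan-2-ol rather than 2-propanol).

4,5-diiodopentanal

Counting along the main chain through the –CHO group gives 5 carbons: the parent is pentane.
The principal characteristic group is an aldehyde (terminal –CHO), named with the suffix -al.
Choose the numbering such that the aldehyde carbon is C-1 by definition.
That gives iodo groups at C-4 and C-5.
Putting it together: 4,5-diiodopentanal.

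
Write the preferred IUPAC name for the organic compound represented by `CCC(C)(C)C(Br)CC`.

The parent chain contains 6 carbons (hexane).
Choose the numbering such that the substituent locant set {3,3,4} is lower than {3,4,4} at the first point of difference.
This places a bromo group at C-4; two methyl groups at C-3.
Substituent prefixes are cited in alphabetical order (multiplying prefixes like di-/tri- are ignored for ordering).
Assembling the pieces gives 4-bromo-3,3-dimethylhexane.

4-bromo-3,3-dimethylhexane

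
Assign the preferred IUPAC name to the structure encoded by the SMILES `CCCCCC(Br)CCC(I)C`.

5-bromo-2-iododecane

The longest continuous carbon chain has 10 atoms, so the parent hydride is decane.
Number the chain so that the substituent locant set {2,5} is lower than {6,9} at the first point of difference.
This places a bromo group at C-5; an iodo group at C-2.
Prefixes are listed alphabetically: bromo, iodo.
Putting it together: 5-bromo-2-iododecane.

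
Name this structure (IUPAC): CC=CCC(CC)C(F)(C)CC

The longest carbon chain that includes the multiple bond has 8 carbons, so the parent hydride is octane.
There is one C=C double bond, indicated by the ending -ene.
The numbering direction is chosen so that numbering from this end puts the double bond at C-2 rather than C-6.
This places the double bond between C-2 and C-3; an ethyl group at C-5; a fluoro group at C-6; a methyl group at C-6.
The substituents are ordered alphabetically, ignoring any di-/tri- multipliers.
The name is 5-ethyl-6-fluoro-6-methyloct-2-ene.

5-ethyl-6-fluoro-6-methyloct-2-ene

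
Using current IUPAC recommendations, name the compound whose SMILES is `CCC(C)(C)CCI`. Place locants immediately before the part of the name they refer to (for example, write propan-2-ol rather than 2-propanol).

1-iodo-3,3-dimethylpentane

The longest carbon chain is 5 atoms: the parent is pentane.
The numbering direction is chosen so that the substituent locant set {1,3,3} is lower than {3,3,5} at the first point of difference.
This places an iodo group at C-1; two methyl groups at C-3.
The substituents are ordered alphabetically, ignoring any di-/tri- multipliers.
Assembling the pieces gives 1-iodo-3,3-dimethylpentane.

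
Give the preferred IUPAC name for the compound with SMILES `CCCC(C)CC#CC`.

The longest chain bearing the multiple bond is 8 carbons long (octane).
There is one C≡C triple bond, indicated by the ending -yne.
Choose the numbering such that numbering from this end puts the triple bond at C-2 rather than C-6.
This places the triple bond between C-2 and C-3; a methyl group at C-5.
Putting it together: 5-methyloct-2-yne.

5-methyloct-2-yne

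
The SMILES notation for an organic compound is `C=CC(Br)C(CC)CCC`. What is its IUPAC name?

3-bromo-4-ethylhept-1-ene

The longest chain bearing the multiple bond is 7 carbons long (heptane).
The chain contains a C=C double bond, so the unsaturation ending is -ene.
Number the chain so that numbering from this end puts the double bond at C-1 rather than C-6.
That gives the double bond between C-1 and C-2; a bromo group at C-3; an ethyl group at C-4.
Substituent prefixes are cited in alphabetical order (multiplying prefixes like di-/tri- are ignored for ordering).
Assembling the pieces gives 3-bromo-4-ethylhept-1-ene.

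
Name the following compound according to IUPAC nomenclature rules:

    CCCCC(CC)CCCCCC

The longest carbon chain is 11 atoms: the parent is undecane.
Choose the numbering such that the substituent locant set {5} is lower than {7} at the first point of difference.
That gives an ethyl group at C-5.
Assembling the pieces gives 5-ethylundecane.

5-ethylundecane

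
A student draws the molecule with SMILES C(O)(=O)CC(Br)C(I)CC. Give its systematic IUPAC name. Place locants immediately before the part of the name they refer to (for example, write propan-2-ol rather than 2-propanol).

Counting along the main chain through the –COOH group gives 6 carbons: the parent is hexane.
The principal characteristic group is a carboxylic acid (terminal –COOH), named with the suffix -oic acid.
Choose the numbering such that the carboxylic acid carbon is C-1 by definition.
With this numbering: a bromo group at C-3; an iodo group at C-4.
The substituents are ordered alphabetically, ignoring any di-/tri- multipliers.
Putting it together: 3-bromo-4-iodohexanoic acid.

3-bromo-4-iodohexanoic acid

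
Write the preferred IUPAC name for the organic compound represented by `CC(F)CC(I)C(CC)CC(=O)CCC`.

The longest carbon chain that includes the carbonyl has 10 carbons, so the parent hydride is decane.
The principal characteristic group is a ketone (C=O on an internal carbon), named with the suffix -one.
Number the chain so that numbering from this end puts the carbonyl group at C-4 rather than C-7.
This places the carbonyl at C-4; an ethyl group at C-6; a fluoro group at C-9; an iodo group at C-7.
Prefixes are listed alphabetically: ethyl, fluoro, iodo.
The name is 6-ethyl-9-fluoro-7-iododecan-4-one.

6-ethyl-9-fluoro-7-iododecan-4-one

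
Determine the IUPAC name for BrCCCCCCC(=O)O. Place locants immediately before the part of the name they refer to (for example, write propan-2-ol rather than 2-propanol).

The longest chain bearing the –COOH group is 7 carbons long (heptane).
The highest-priority functional group is a carboxylic acid (terminal –COOH), so the name ends in -oic acid.
Number the chain so that the carboxylic acid carbon is C-1 by definition.
This places a bromo group at C-7.
Assembling the pieces gives 7-bromoheptanoic acid.

7-bromoheptanoic acid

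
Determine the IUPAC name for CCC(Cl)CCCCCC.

3-chlorononane

The parent chain contains 9 carbons (nonane).
Number the chain so that the substituent locant set {3} is lower than {7} at the first point of difference.
This places a chloro group at C-3.
The name is 3-chlorononane.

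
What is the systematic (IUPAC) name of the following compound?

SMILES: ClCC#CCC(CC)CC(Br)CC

Counting along the main chain through the multiple bond gives 9 carbons: the parent is nonane.
A C≡C triple bond in the chain gives the infix -yne-.
Number the chain so that numbering from this end puts the triple bond at C-2 rather than C-7.
With this numbering: the triple bond between C-2 and C-3; a bromo group at C-7; a chloro group at C-1; an ethyl group at C-5.
Substituent prefixes are cited in alphabetical order (multiplying prefixes like di-/tri- are ignored for ordering).
The name is 7-bromo-1-chloro-5-ethylnon-2-yne.

7-bromo-1-chloro-5-ethylnon-2-yne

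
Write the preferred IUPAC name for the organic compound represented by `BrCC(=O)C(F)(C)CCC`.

The longest carbon chain that includes the carbonyl has 6 carbons, so the parent hydride is hexane.
A ketone (C=O on an internal carbon) is the principal characteristic group, giving the suffix -one.
Choose the numbering such that numbering from this end puts the carbonyl group at C-2 rather than C-5.
This places the carbonyl at C-2; a bromo group at C-1; a fluoro group at C-3; a methyl group at C-3.
Substituent prefixes are cited in alphabetical order (multiplying prefixes like di-/tri- are ignored for ordering).
The name is 1-bromo-3-fluoro-3-methylhexan-2-one.

1-bromo-3-fluoro-3-methylhexan-2-one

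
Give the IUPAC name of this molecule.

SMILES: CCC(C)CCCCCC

3-methylnonane

The longest carbon chain is 9 atoms: the parent is nonane.
Choose the numbering such that the substituent locant set {3} is lower than {7} at the first point of difference.
This places a methyl group at C-3.
The name is 3-methylnonane.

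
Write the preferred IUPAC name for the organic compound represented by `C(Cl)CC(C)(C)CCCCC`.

The longest carbon chain is 8 atoms: the parent is octane.
The numbering direction is chosen so that the substituent locant set {1,3,3} is lower than {6,6,8} at the first point of difference.
With this numbering: a chloro group at C-1; two methyl groups at C-3.
The substituents are ordered alphabetically, ignoring any di-/tri- multipliers.
The name is 1-chloro-3,3-dimethyloctane.

1-chloro-3,3-dimethyloctane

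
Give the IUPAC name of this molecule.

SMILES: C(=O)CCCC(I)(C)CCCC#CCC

5-iodo-5-methyldodec-9-ynal

Counting along the main chain through the –CHO group and the multiple bond gives 12 carbons: the parent is dodecane.
An aldehyde (terminal –CHO) is the principal characteristic group, giving the suffix -al.
A C≡C triple bond in the chain gives the infix -yne-.
Number the chain so that the aldehyde carbon is C-1 by definition.
This places the triple bond between C-9 and C-10; an iodo group at C-5; a methyl group at C-5.
Substituent prefixes are cited in alphabetical order (multiplying prefixes like di-/tri- are ignored for ordering).
Putting it together: 5-iodo-5-methyldodec-9-ynal.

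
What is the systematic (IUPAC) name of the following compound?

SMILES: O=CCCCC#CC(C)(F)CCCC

7-fluoro-7-methylundec-5-ynal

Counting along the main chain through the –CHO group and the multiple bond gives 11 carbons: the parent is undecane.
The highest-priority functional group is an aldehyde (terminal –CHO), so the name ends in -al.
There is one C≡C triple bond, indicated by the ending -yne.
Choose the numbering such that the aldehyde carbon is C-1 by definition.
That gives the triple bond between C-5 and C-6; a fluoro group at C-7; a methyl group at C-7.
Prefixes are listed alphabetically: fluoro, methyl.
Putting it together: 7-fluoro-7-methylundec-5-ynal.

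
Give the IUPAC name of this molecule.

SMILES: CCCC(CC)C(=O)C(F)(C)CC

5-ethyl-3-fluoro-3-methyloctan-4-one

The longest carbon chain that includes the carbonyl has 8 carbons, so the parent hydride is octane.
The highest-priority functional group is a ketone (C=O on an internal carbon), so the name ends in -one.
Choose the numbering such that numbering from this end puts the carbonyl group at C-4 rather than C-5.
This places the carbonyl at C-4; an ethyl group at C-5; a fluoro group at C-3; a methyl group at C-3.
The substituents are ordered alphabetically, ignoring any di-/tri- multipliers.
The name is 5-ethyl-3-fluoro-3-methyloctan-4-one.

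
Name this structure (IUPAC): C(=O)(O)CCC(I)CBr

5-bromo-4-iodopentanoic acid

The longest carbon chain that includes the –COOH group has 5 carbons, so the parent hydride is pentane.
A carboxylic acid (terminal –COOH) is the principal characteristic group, giving the suffix -oic acid.
Number the chain so that the carboxylic acid carbon is C-1 by definition.
With this numbering: a bromo group at C-5; an iodo group at C-4.
The substituents are ordered alphabetically, ignoring any di-/tri- multipliers.
Assembling the pieces gives 5-bromo-4-iodopentanoic acid.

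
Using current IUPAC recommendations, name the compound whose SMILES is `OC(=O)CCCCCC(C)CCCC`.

7-methylundecanoic acid

The longest chain bearing the –COOH group is 11 carbons long (undecane).
The principal characteristic group is a carboxylic acid (terminal –COOH), named with the suffix -oic acid.
Choose the numbering such that the carboxylic acid carbon is C-1 by definition.
This places a methyl group at C-7.
Putting it together: 7-methylundecanoic acid.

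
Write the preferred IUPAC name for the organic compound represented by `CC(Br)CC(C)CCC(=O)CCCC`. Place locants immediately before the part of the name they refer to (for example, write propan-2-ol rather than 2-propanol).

10-bromo-8-methylundecan-5-one

The longest chain bearing the carbonyl is 11 carbons long (undecane).
The highest-priority functional group is a ketone (C=O on an internal carbon), so the name ends in -one.
Choose the numbering such that numbering from this end puts the carbonyl group at C-5 rather than C-7.
With this numbering: the carbonyl at C-5; a bromo group at C-10; a methyl group at C-8.
Prefixes are listed alphabetically: bromo, methyl.
Putting it together: 10-bromo-8-methylundecan-5-one.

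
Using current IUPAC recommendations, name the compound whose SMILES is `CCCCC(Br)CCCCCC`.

5-bromoundecane

The parent chain contains 11 carbons (undecane).
Choose the numbering such that the substituent locant set {5} is lower than {7} at the first point of difference.
This places a bromo group at C-5.
Putting it together: 5-bromoundecane.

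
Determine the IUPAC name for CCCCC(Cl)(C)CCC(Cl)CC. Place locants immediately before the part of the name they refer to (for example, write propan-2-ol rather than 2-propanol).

3,6-dichloro-6-methyldecane

The longest continuous carbon chain has 10 atoms, so the parent hydride is decane.
The numbering direction is chosen so that the substituent locant set {3,6,6} is lower than {5,5,8} at the first point of difference.
This places chloro groups at C-3 and C-6; a methyl group at C-6.
The substituents are ordered alphabetically, ignoring any di-/tri- multipliers.
Putting it together: 3,6-dichloro-6-methyldecane.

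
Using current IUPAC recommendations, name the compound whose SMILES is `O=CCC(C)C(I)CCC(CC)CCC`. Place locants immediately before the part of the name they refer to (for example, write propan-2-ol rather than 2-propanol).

7-ethyl-4-iodo-3-methyldecanal

Counting along the main chain through the –CHO group gives 10 carbons: the parent is decane.
The highest-priority functional group is an aldehyde (terminal –CHO), so the name ends in -al.
Number the chain so that the aldehyde carbon is C-1 by definition.
This places an ethyl group at C-7; an iodo group at C-4; a methyl group at C-3.
Substituent prefixes are cited in alphabetical order (multiplying prefixes like di-/tri- are ignored for ordering).
Putting it together: 7-ethyl-4-iodo-3-methyldecanal.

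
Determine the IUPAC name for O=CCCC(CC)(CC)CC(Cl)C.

The longest carbon chain that includes the –CHO group has 7 carbons, so the parent hydride is heptane.
The highest-priority functional group is an aldehyde (terminal –CHO), so the name ends in -al.
Choose the numbering such that the aldehyde carbon is C-1 by definition.
That gives a chloro group at C-6; two ethyl groups at C-4.
The substituents are ordered alphabetically, ignoring any di-/tri- multipliers.
The name is 6-chloro-4,4-diethylheptanal.

6-chloro-4,4-diethylheptanal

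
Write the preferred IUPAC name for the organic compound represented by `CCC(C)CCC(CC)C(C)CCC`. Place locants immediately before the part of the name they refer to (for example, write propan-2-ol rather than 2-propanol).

6-ethyl-3,7-dimethyldecane

The longest continuous carbon chain has 10 atoms, so the parent hydride is decane.
Number the chain so that the substituent locant set {3,6,7} is lower than {4,5,8} at the first point of difference.
This places an ethyl group at C-6; methyl groups at C-3 and C-7.
Substituent prefixes are cited in alphabetical order (multiplying prefixes like di-/tri- are ignored for ordering).
Assembling the pieces gives 6-ethyl-3,7-dimethyldecane.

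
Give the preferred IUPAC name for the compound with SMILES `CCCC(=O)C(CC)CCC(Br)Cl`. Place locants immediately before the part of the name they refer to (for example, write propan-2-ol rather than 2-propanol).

8-bromo-8-chloro-5-ethyloctan-4-one

The longest chain bearing the carbonyl is 8 carbons long (octane).
The principal characteristic group is a ketone (C=O on an internal carbon), named with the suffix -one.
Choose the numbering such that numbering from this end puts the carbonyl group at C-4 rather than C-5.
With this numbering: the carbonyl at C-4; a bromo group at C-8; a chloro group at C-8; an ethyl group at C-5.
Prefixes are listed alphabetically: bromo, chloro, ethyl.
Assembling the pieces gives 8-bromo-8-chloro-5-ethyloctan-4-one.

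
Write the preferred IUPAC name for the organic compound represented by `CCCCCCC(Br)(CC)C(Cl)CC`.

The longest continuous carbon chain has 10 atoms, so the parent hydride is decane.
Number the chain so that the substituent locant set {3,4,4} is lower than {7,7,8} at the first point of difference.
That gives a bromo group at C-4; a chloro group at C-3; an ethyl group at C-4.
Prefixes are listed alphabetically: bromo, chloro, ethyl.
Putting it together: 4-bromo-3-chloro-4-ethyldecane.

4-bromo-3-chloro-4-ethyldecane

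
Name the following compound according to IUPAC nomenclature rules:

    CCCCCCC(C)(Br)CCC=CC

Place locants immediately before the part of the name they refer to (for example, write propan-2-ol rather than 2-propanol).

6-bromo-6-methyldodec-2-ene

The longest carbon chain that includes the multiple bond has 12 carbons, so the parent hydride is dodecane.
There is one C=C double bond, indicated by the ending -ene.
The numbering direction is chosen so that numbering from this end puts the double bond at C-2 rather than C-10.
This places the double bond between C-2 and C-3; a bromo group at C-6; a methyl group at C-6.
The substituents are ordered alphabetically, ignoring any di-/tri- multipliers.
The name is 6-bromo-6-methyldodec-2-ene.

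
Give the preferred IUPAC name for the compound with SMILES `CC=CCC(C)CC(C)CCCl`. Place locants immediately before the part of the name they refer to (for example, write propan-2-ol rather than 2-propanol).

Counting along the main chain through the multiple bond gives 9 carbons: the parent is nonane.
There is one C=C double bond, indicated by the ending -ene.
Choose the numbering such that numbering from this end puts the double bond at C-2 rather than C-7.
This places the double bond between C-2 and C-3; a chloro group at C-9; methyl groups at C-5 and C-7.
Prefixes are listed alphabetically: chloro, methyl.
The name is 9-chloro-5,7-dimethylnon-2-ene.

9-chloro-5,7-dimethylnon-2-ene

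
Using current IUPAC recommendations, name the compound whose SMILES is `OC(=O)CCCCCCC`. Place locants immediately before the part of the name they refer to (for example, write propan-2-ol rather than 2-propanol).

octanoic acid

The longest chain bearing the –COOH group is 8 carbons long (octane).
The highest-priority functional group is a carboxylic acid (terminal –COOH), so the name ends in -oic acid.
Choose the numbering such that the carboxylic acid carbon is C-1 by definition.
The name is octanoic acid.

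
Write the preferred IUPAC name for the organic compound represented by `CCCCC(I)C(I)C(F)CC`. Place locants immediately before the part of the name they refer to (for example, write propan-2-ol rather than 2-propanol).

3-fluoro-4,5-diiodononane

The longest carbon chain is 9 atoms: the parent is nonane.
The numbering direction is chosen so that the substituent locant set {3,4,5} is lower than {5,6,7} at the first point of difference.
That gives a fluoro group at C-3; iodo groups at C-4 and C-5.
The substituents are ordered alphabetically, ignoring any di-/tri- multipliers.
Putting it together: 3-fluoro-4,5-diiodononane.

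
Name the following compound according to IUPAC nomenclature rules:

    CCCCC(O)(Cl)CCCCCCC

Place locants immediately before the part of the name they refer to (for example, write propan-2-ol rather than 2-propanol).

5-chlorododecan-5-ol

The longest chain bearing the –OH group is 12 carbons long (dodecane).
The highest-priority functional group is an alcohol (–OH), so the name ends in -ol.
The numbering direction is chosen so that numbering from this end puts the hydroxyl group at C-5 rather than C-8.
That gives the hydroxyl at C-5; a chloro group at C-5.
Putting it together: 5-chlorododecan-5-ol.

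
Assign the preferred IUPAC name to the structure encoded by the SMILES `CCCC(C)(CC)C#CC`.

The longest chain bearing the multiple bond is 7 carbons long (heptane).
A C≡C triple bond in the chain gives the infix -yne-.
Choose the numbering such that numbering from this end puts the triple bond at C-2 rather than C-5.
With this numbering: the triple bond between C-2 and C-3; an ethyl group at C-4; a methyl group at C-4.
Prefixes are listed alphabetically: ethyl, methyl.
Putting it together: 4-ethyl-4-methylhept-2-yne.

4-ethyl-4-methylhept-2-yne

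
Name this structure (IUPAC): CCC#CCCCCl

7-chlorohept-3-yne

Counting along the main chain through the multiple bond gives 7 carbons: the parent is heptane.
The chain contains a C≡C triple bond, so the unsaturation ending is -yne.
The numbering direction is chosen so that numbering from this end puts the triple bond at C-3 rather than C-4.
With this numbering: the triple bond between C-3 and C-4; a chloro group at C-7.
The name is 7-chlorohept-3-yne.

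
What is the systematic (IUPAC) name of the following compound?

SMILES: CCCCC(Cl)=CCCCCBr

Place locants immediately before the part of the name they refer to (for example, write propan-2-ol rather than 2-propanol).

The longest carbon chain that includes the multiple bond has 10 carbons, so the parent hydride is decane.
A C=C double bond in the chain gives the infix -ene-.
Choose the numbering such that the substituent locant set {1,6} is lower than {5,10} at the first point of difference.
That gives the double bond between C-5 and C-6; a bromo group at C-1; a chloro group at C-6.
Prefixes are listed alphabetically: bromo, chloro.
Putting it together: 1-bromo-6-chlorodec-5-ene.

1-bromo-6-chlorodec-5-ene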